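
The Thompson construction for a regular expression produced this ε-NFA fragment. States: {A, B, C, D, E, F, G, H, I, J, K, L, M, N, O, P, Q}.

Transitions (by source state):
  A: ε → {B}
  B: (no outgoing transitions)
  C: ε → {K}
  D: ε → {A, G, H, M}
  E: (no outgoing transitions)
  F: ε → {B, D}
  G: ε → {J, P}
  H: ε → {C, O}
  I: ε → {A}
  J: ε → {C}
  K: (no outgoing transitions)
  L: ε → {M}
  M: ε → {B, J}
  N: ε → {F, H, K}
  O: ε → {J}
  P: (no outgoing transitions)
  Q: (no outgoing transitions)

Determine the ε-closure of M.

{B, C, J, K, M}

Start with {M}.
From M via ε: add B, J.
From J via ε: add C.
From C via ε: add K.
No new states can be added; the closed set is {B, C, J, K, M}.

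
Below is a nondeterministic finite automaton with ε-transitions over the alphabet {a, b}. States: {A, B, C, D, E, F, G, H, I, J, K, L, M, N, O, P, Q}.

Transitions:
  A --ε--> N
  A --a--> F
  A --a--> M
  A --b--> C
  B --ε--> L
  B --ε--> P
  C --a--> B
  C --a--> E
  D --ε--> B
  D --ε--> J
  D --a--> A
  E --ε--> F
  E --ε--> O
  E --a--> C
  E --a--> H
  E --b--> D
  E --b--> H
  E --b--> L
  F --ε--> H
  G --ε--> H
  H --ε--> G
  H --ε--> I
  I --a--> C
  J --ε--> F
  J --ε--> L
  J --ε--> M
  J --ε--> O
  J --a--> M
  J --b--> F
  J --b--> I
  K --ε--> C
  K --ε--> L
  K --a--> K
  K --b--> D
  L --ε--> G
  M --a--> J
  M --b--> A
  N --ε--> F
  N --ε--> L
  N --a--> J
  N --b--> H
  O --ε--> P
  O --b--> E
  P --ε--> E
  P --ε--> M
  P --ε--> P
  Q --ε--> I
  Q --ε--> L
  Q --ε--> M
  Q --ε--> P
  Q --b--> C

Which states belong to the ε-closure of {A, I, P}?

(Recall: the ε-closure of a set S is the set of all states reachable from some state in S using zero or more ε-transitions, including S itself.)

Start with {A, I, P}.
From A via ε: add N.
From P via ε: add E, M.
From E via ε: add F, O.
From N via ε: add L.
From F via ε: add H.
From L via ε: add G.
No new states can be added; the closed set is {A, E, F, G, H, I, L, M, N, O, P}.

{A, E, F, G, H, I, L, M, N, O, P}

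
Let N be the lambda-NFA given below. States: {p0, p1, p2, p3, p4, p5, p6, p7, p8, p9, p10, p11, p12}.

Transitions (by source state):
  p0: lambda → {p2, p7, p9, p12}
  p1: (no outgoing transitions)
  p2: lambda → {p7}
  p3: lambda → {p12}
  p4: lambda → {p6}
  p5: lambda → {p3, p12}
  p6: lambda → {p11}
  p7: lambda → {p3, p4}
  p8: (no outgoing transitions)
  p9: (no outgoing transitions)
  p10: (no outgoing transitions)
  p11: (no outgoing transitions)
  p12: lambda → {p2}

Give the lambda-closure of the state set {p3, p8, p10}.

Start with {p3, p8, p10}.
From p3 via lambda: add p12.
From p12 via lambda: add p2.
From p2 via lambda: add p7.
From p7 via lambda: add p4.
From p4 via lambda: add p6.
From p6 via lambda: add p11.
No new states can be added; the closed set is {p2, p3, p4, p6, p7, p8, p10, p11, p12}.

{p2, p3, p4, p6, p7, p8, p10, p11, p12}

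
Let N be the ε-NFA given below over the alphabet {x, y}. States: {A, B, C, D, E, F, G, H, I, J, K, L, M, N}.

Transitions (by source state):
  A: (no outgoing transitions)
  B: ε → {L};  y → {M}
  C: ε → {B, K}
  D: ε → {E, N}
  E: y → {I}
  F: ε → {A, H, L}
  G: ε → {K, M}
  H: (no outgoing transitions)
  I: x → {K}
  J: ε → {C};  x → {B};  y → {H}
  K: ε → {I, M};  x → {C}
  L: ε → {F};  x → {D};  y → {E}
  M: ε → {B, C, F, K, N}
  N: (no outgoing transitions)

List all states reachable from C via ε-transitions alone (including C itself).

{A, B, C, F, H, I, K, L, M, N}

Start with {C}.
From C via ε: add B, K.
From B via ε: add L.
From K via ε: add I, M.
From L via ε: add F.
From M via ε: add N.
From F via ε: add A, H.
No new states can be added; the closed set is {A, B, C, F, H, I, K, L, M, N}.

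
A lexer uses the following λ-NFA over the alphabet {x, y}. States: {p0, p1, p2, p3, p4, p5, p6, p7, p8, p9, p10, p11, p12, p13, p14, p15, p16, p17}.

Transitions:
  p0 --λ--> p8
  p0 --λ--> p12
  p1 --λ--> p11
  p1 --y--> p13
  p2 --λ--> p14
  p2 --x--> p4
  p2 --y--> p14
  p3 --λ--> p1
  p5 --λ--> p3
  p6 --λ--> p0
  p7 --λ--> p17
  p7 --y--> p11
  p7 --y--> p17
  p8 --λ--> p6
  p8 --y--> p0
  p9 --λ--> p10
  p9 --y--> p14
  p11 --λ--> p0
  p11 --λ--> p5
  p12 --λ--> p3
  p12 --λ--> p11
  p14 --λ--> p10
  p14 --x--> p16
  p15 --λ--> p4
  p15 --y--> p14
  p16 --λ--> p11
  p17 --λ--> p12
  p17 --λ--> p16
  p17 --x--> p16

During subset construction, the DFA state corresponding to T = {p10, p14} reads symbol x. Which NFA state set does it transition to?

p14 on x → {p16}.
No x-transition from p10.
Union after reading x: {p16}.
Now take the λ-closure:
From p16 via λ: add p11.
From p11 via λ: add p0, p5.
From p0 via λ: add p8, p12.
From p5 via λ: add p3.
From p3 via λ: add p1.
From p8 via λ: add p6.
No new states can be added; the closed set is {p0, p1, p3, p5, p6, p8, p11, p12, p16}.

{p0, p1, p3, p5, p6, p8, p11, p12, p16}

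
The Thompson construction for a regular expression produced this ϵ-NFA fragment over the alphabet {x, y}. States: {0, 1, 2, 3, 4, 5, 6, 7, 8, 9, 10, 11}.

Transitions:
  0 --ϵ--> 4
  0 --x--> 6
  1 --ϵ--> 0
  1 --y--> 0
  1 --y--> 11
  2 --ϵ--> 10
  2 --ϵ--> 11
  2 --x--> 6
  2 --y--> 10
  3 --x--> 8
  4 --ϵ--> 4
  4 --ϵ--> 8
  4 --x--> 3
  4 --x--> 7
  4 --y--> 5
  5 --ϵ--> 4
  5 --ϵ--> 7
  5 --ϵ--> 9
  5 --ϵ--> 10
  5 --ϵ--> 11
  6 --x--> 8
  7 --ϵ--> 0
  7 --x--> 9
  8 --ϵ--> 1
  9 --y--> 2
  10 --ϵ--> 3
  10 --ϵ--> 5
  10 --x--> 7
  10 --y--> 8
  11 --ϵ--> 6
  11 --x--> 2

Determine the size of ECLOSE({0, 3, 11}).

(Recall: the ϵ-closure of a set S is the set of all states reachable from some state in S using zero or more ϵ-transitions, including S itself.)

7

Start with {0, 3, 11}.
From 0 via ϵ: add 4.
From 11 via ϵ: add 6.
From 4 via ϵ: add 8.
From 8 via ϵ: add 1.
ϵ-closure = {0, 1, 3, 4, 6, 8, 11}, which has 7 states.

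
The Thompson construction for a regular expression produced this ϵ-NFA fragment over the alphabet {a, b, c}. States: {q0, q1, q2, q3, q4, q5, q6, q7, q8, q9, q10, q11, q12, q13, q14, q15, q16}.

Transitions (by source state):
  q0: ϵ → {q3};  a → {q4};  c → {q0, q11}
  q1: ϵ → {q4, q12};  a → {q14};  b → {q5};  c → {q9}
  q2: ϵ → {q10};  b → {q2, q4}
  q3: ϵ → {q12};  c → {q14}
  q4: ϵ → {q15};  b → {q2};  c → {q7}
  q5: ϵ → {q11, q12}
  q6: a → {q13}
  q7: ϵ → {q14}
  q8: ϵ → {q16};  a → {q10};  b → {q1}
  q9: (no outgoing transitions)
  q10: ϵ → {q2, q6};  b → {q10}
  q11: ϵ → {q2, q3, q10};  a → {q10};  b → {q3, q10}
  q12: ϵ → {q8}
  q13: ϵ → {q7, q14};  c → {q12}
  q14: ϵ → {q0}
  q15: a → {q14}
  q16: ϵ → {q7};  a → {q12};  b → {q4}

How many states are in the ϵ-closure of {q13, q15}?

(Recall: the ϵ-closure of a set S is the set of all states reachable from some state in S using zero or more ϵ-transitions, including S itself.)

Start with {q13, q15}.
From q13 via ϵ: add q7, q14.
From q14 via ϵ: add q0.
From q0 via ϵ: add q3.
From q3 via ϵ: add q12.
From q12 via ϵ: add q8.
From q8 via ϵ: add q16.
ϵ-closure = {q0, q3, q7, q8, q12, q13, q14, q15, q16}, which has 9 states.

9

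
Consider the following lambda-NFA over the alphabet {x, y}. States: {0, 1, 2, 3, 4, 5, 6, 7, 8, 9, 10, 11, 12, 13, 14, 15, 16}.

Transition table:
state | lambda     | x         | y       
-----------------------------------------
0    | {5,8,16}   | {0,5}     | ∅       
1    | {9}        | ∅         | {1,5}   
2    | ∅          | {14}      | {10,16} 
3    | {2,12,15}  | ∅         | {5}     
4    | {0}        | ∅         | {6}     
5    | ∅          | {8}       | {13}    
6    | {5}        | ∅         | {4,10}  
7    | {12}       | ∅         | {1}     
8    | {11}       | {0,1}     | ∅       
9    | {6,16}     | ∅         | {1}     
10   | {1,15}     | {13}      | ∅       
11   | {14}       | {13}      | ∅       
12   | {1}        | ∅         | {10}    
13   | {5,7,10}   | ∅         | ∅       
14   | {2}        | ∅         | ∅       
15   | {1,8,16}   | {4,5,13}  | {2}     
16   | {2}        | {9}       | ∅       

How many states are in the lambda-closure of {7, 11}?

Start with {7, 11}.
From 7 via lambda: add 12.
From 11 via lambda: add 14.
From 12 via lambda: add 1.
From 14 via lambda: add 2.
From 1 via lambda: add 9.
From 9 via lambda: add 6, 16.
From 6 via lambda: add 5.
lambda-closure = {1, 2, 5, 6, 7, 9, 11, 12, 14, 16}, which has 10 states.

10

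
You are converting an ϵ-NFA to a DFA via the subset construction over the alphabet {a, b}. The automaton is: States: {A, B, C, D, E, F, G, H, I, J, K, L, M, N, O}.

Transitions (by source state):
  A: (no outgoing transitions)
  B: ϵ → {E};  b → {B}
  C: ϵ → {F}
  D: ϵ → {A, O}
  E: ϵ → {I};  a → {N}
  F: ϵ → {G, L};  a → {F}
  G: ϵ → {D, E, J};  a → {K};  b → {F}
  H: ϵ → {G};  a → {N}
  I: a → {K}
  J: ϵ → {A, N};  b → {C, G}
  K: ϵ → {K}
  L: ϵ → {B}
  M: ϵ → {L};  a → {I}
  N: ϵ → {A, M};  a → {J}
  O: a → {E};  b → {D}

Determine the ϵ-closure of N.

{A, B, E, I, L, M, N}

Start with {N}.
From N via ϵ: add A, M.
From M via ϵ: add L.
From L via ϵ: add B.
From B via ϵ: add E.
From E via ϵ: add I.
No new states can be added; the closed set is {A, B, E, I, L, M, N}.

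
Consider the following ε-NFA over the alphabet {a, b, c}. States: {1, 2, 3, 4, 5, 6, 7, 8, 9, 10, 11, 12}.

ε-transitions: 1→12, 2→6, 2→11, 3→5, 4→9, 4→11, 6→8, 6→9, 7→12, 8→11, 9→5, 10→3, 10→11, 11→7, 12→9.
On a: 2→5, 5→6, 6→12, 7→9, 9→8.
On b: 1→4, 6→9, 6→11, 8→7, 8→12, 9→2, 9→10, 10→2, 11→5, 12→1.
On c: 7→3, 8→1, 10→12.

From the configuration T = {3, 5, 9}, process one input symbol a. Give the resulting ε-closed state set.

{5, 6, 7, 8, 9, 11, 12}

5 on a → {6}.
9 on a → {8}.
No a-transition from 3.
Union after reading a: {6, 8}.
Now take the ε-closure:
From 6 via ε: add 9.
From 8 via ε: add 11.
From 9 via ε: add 5.
From 11 via ε: add 7.
From 7 via ε: add 12.
No new states can be added; the closed set is {5, 6, 7, 8, 9, 11, 12}.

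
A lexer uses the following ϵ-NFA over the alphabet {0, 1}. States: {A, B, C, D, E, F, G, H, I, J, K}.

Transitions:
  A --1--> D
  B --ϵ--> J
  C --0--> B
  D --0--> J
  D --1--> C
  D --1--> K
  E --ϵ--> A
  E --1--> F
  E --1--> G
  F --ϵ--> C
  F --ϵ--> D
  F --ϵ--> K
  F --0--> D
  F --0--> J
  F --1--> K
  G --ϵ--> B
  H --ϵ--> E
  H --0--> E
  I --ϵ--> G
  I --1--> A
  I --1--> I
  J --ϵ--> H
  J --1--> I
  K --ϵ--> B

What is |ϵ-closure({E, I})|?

7

Start with {E, I}.
From E via ϵ: add A.
From I via ϵ: add G.
From G via ϵ: add B.
From B via ϵ: add J.
From J via ϵ: add H.
ϵ-closure = {A, B, E, G, H, I, J}, which has 7 states.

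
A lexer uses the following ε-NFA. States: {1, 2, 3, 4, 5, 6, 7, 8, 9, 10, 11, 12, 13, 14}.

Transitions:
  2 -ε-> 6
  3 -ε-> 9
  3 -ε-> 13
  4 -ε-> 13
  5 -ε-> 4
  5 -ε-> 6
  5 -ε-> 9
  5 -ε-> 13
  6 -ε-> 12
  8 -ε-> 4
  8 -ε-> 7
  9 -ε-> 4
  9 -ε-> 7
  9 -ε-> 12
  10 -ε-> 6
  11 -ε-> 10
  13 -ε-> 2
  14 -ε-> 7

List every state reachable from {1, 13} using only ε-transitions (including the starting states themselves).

Start with {1, 13}.
From 13 via ε: add 2.
From 2 via ε: add 6.
From 6 via ε: add 12.
No new states can be added; the closed set is {1, 2, 6, 12, 13}.

{1, 2, 6, 12, 13}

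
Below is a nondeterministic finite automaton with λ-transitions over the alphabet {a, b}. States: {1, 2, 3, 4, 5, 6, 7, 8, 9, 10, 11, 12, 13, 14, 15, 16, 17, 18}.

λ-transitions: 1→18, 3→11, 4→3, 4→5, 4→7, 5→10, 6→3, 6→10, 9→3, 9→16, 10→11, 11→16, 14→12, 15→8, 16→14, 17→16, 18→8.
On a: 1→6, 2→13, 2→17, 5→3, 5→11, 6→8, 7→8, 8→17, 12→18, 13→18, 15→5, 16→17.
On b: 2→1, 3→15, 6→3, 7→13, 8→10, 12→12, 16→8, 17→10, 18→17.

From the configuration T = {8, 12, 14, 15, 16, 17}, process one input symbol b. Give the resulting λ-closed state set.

{8, 10, 11, 12, 14, 16}

8 on b → {10}.
12 on b → {12}.
16 on b → {8}.
17 on b → {10}.
No b-transition from 14, 15.
Union after reading b: {8, 10, 12}.
Now take the λ-closure:
From 10 via λ: add 11.
From 11 via λ: add 16.
From 16 via λ: add 14.
No new states can be added; the closed set is {8, 10, 11, 12, 14, 16}.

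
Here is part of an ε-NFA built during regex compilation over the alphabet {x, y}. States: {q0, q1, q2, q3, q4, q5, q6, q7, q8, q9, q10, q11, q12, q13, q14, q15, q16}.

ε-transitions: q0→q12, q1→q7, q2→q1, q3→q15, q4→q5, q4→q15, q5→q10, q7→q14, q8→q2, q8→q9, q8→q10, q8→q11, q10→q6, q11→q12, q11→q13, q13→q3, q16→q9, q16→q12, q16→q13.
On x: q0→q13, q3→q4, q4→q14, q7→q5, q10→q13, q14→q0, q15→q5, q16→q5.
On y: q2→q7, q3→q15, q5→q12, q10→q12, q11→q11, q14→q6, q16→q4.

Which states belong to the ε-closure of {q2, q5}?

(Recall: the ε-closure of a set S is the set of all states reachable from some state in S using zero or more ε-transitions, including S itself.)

{q1, q2, q5, q6, q7, q10, q14}

Start with {q2, q5}.
From q2 via ε: add q1.
From q5 via ε: add q10.
From q1 via ε: add q7.
From q10 via ε: add q6.
From q7 via ε: add q14.
No new states can be added; the closed set is {q1, q2, q5, q6, q7, q10, q14}.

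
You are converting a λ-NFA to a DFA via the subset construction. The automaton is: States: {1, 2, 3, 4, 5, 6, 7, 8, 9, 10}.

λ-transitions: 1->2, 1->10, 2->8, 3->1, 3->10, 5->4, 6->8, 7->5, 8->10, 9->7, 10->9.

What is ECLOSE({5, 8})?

Start with {5, 8}.
From 5 via λ: add 4.
From 8 via λ: add 10.
From 10 via λ: add 9.
From 9 via λ: add 7.
No new states can be added; the closed set is {4, 5, 7, 8, 9, 10}.

{4, 5, 7, 8, 9, 10}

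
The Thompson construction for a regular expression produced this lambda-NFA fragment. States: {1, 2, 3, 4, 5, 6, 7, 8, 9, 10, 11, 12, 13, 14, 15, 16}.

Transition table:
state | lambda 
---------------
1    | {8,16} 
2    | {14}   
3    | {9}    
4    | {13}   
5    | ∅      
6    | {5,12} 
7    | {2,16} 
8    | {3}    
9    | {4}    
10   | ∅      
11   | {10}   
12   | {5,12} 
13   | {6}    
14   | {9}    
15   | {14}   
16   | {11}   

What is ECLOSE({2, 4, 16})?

{2, 4, 5, 6, 9, 10, 11, 12, 13, 14, 16}

Start with {2, 4, 16}.
From 2 via lambda: add 14.
From 4 via lambda: add 13.
From 16 via lambda: add 11.
From 11 via lambda: add 10.
From 13 via lambda: add 6.
From 14 via lambda: add 9.
From 6 via lambda: add 5, 12.
No new states can be added; the closed set is {2, 4, 5, 6, 9, 10, 11, 12, 13, 14, 16}.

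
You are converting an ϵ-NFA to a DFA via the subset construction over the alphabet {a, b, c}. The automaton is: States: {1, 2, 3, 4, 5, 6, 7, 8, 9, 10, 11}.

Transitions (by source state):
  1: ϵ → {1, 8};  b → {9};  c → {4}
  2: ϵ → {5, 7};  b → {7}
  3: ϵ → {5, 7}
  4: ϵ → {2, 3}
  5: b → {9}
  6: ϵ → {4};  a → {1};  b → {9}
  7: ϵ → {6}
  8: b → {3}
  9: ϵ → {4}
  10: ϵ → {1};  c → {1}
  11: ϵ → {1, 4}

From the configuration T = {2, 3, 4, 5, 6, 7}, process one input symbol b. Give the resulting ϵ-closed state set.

2 on b → {7}.
5 on b → {9}.
6 on b → {9}.
No b-transition from 3, 4, 7.
Union after reading b: {7, 9}.
Now take the ϵ-closure:
From 7 via ϵ: add 6.
From 9 via ϵ: add 4.
From 4 via ϵ: add 2, 3.
From 2 via ϵ: add 5.
No new states can be added; the closed set is {2, 3, 4, 5, 6, 7, 9}.

{2, 3, 4, 5, 6, 7, 9}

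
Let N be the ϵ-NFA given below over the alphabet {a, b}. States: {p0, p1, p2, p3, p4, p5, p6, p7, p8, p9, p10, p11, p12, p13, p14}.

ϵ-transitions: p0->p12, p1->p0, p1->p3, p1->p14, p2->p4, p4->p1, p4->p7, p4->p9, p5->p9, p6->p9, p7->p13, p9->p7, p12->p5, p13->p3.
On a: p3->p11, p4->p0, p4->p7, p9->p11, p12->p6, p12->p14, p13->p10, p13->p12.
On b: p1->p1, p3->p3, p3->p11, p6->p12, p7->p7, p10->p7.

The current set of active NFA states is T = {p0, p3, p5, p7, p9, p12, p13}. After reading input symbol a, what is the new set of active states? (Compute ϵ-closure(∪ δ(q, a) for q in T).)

{p3, p5, p6, p7, p9, p10, p11, p12, p13, p14}

p3 on a → {p11}.
p9 on a → {p11}.
p12 on a → {p6, p14}.
p13 on a → {p10, p12}.
No a-transition from p0, p5, p7.
Union after reading a: {p6, p10, p11, p12, p14}.
Now take the ϵ-closure:
From p6 via ϵ: add p9.
From p12 via ϵ: add p5.
From p9 via ϵ: add p7.
From p7 via ϵ: add p13.
From p13 via ϵ: add p3.
No new states can be added; the closed set is {p3, p5, p6, p7, p9, p10, p11, p12, p13, p14}.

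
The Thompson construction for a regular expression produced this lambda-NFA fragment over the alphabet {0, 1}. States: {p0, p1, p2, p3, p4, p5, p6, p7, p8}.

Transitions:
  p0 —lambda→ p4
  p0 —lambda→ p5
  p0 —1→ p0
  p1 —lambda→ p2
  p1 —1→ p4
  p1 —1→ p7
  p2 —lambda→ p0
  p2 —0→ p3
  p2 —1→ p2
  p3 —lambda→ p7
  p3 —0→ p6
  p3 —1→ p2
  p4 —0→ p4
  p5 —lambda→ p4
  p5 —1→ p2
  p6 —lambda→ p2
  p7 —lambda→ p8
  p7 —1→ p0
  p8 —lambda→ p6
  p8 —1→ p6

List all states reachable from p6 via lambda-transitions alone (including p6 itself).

{p0, p2, p4, p5, p6}

Start with {p6}.
From p6 via lambda: add p2.
From p2 via lambda: add p0.
From p0 via lambda: add p4, p5.
No new states can be added; the closed set is {p0, p2, p4, p5, p6}.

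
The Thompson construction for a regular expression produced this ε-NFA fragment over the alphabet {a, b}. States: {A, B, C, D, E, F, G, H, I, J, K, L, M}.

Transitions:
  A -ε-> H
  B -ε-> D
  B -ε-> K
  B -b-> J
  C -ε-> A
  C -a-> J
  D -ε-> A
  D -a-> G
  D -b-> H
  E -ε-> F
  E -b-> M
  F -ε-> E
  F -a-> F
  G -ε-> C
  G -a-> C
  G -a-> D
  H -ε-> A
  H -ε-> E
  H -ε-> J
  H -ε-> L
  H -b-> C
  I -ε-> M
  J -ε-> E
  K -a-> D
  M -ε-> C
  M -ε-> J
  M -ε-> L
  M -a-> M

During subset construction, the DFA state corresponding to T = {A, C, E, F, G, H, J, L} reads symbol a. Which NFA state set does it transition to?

C on a → {J}.
F on a → {F}.
G on a → {C, D}.
No a-transition from A, E, H, J, L.
Union after reading a: {C, D, F, J}.
Now take the ε-closure:
From C via ε: add A.
From F via ε: add E.
From A via ε: add H.
From H via ε: add L.
No new states can be added; the closed set is {A, C, D, E, F, H, J, L}.

{A, C, D, E, F, H, J, L}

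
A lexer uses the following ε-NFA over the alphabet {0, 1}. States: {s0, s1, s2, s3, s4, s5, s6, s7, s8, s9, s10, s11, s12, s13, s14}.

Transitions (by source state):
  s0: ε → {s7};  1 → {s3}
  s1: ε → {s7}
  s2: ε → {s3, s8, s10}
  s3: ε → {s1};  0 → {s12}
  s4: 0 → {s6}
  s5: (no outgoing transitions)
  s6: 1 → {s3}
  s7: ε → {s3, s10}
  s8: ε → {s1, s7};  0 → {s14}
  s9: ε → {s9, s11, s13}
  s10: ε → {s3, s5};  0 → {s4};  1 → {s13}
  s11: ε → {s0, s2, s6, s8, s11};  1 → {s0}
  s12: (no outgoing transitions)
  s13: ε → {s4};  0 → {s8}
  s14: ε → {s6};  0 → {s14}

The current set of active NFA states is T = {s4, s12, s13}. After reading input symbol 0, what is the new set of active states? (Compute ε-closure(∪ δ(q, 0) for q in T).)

s4 on 0 → {s6}.
s13 on 0 → {s8}.
No 0-transition from s12.
Union after reading 0: {s6, s8}.
Now take the ε-closure:
From s8 via ε: add s1, s7.
From s7 via ε: add s3, s10.
From s10 via ε: add s5.
No new states can be added; the closed set is {s1, s3, s5, s6, s7, s8, s10}.

{s1, s3, s5, s6, s7, s8, s10}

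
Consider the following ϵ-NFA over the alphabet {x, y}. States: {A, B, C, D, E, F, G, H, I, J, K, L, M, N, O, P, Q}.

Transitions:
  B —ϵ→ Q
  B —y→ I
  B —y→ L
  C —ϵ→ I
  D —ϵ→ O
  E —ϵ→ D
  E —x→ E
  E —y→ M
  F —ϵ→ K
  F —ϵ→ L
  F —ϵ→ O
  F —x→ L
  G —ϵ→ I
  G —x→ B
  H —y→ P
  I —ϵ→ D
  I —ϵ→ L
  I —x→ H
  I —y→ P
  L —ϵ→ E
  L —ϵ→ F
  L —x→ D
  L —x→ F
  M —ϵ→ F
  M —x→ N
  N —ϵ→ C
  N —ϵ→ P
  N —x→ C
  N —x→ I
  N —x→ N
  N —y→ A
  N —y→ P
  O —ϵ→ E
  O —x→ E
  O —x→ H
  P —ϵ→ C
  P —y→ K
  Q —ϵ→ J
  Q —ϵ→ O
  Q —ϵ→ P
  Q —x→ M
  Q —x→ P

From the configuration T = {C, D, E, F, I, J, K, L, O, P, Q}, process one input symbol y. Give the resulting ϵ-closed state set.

{C, D, E, F, I, K, L, M, O, P}

E on y → {M}.
I on y → {P}.
P on y → {K}.
No y-transition from C, D, F, J, K, L, O, Q.
Union after reading y: {K, M, P}.
Now take the ϵ-closure:
From M via ϵ: add F.
From P via ϵ: add C.
From C via ϵ: add I.
From F via ϵ: add L, O.
From I via ϵ: add D.
From L via ϵ: add E.
No new states can be added; the closed set is {C, D, E, F, I, K, L, M, O, P}.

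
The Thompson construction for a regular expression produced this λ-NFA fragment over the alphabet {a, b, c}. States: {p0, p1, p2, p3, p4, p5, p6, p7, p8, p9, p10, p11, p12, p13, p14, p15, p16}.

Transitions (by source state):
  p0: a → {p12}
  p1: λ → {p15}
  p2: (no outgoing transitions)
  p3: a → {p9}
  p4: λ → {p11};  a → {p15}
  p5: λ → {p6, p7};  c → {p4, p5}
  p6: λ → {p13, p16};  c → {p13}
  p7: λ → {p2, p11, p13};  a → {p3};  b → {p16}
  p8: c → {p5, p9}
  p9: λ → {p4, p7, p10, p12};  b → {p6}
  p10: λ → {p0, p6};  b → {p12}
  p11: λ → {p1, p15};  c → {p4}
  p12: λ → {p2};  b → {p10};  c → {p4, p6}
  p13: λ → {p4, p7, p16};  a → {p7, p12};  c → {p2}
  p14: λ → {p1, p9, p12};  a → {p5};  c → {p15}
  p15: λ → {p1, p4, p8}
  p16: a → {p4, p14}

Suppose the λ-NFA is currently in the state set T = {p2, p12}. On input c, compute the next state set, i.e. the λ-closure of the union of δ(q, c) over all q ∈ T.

p12 on c → {p4, p6}.
No c-transition from p2.
Union after reading c: {p4, p6}.
Now take the λ-closure:
From p4 via λ: add p11.
From p6 via λ: add p13, p16.
From p11 via λ: add p1, p15.
From p13 via λ: add p7.
From p7 via λ: add p2.
From p15 via λ: add p8.
No new states can be added; the closed set is {p1, p2, p4, p6, p7, p8, p11, p13, p15, p16}.

{p1, p2, p4, p6, p7, p8, p11, p13, p15, p16}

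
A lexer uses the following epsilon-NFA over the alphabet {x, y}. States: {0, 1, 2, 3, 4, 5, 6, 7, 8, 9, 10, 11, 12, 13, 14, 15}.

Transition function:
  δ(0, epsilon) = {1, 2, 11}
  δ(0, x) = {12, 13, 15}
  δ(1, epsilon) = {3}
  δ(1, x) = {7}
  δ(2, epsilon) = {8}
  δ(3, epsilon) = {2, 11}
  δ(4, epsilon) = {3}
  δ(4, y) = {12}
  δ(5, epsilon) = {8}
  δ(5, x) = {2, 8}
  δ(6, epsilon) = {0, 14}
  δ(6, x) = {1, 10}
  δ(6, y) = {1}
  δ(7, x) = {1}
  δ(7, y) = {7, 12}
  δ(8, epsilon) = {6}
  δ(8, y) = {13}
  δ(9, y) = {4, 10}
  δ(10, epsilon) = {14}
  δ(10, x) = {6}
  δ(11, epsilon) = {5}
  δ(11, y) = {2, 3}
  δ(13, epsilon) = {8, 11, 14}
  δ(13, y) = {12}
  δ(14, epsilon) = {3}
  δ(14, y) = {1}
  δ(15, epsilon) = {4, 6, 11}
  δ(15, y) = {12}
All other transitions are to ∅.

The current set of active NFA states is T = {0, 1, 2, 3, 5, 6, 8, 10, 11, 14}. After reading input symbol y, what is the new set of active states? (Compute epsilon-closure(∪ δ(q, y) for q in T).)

{0, 1, 2, 3, 5, 6, 8, 11, 13, 14}

6 on y → {1}.
8 on y → {13}.
11 on y → {2, 3}.
14 on y → {1}.
No y-transition from 0, 1, 2, 3, 5, 10.
Union after reading y: {1, 2, 3, 13}.
Now take the epsilon-closure:
From 2 via epsilon: add 8.
From 3 via epsilon: add 11.
From 13 via epsilon: add 14.
From 8 via epsilon: add 6.
From 11 via epsilon: add 5.
From 6 via epsilon: add 0.
No new states can be added; the closed set is {0, 1, 2, 3, 5, 6, 8, 11, 13, 14}.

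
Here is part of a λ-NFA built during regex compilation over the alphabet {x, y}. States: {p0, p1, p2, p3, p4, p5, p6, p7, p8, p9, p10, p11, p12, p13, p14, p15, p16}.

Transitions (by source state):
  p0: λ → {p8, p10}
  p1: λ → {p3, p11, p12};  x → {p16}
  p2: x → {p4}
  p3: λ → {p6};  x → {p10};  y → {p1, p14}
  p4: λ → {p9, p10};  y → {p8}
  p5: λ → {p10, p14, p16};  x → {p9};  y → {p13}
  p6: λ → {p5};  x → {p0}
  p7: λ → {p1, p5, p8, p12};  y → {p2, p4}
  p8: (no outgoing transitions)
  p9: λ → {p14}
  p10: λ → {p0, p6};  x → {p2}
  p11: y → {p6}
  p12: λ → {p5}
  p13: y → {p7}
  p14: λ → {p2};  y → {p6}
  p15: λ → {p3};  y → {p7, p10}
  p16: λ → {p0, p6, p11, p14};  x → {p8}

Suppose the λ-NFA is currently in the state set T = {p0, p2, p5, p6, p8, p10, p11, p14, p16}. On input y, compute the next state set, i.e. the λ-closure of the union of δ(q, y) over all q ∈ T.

p5 on y → {p13}.
p11 on y → {p6}.
p14 on y → {p6}.
No y-transition from p0, p2, p6, p8, p10, p16.
Union after reading y: {p6, p13}.
Now take the λ-closure:
From p6 via λ: add p5.
From p5 via λ: add p10, p14, p16.
From p10 via λ: add p0.
From p14 via λ: add p2.
From p16 via λ: add p11.
From p0 via λ: add p8.
No new states can be added; the closed set is {p0, p2, p5, p6, p8, p10, p11, p13, p14, p16}.

{p0, p2, p5, p6, p8, p10, p11, p13, p14, p16}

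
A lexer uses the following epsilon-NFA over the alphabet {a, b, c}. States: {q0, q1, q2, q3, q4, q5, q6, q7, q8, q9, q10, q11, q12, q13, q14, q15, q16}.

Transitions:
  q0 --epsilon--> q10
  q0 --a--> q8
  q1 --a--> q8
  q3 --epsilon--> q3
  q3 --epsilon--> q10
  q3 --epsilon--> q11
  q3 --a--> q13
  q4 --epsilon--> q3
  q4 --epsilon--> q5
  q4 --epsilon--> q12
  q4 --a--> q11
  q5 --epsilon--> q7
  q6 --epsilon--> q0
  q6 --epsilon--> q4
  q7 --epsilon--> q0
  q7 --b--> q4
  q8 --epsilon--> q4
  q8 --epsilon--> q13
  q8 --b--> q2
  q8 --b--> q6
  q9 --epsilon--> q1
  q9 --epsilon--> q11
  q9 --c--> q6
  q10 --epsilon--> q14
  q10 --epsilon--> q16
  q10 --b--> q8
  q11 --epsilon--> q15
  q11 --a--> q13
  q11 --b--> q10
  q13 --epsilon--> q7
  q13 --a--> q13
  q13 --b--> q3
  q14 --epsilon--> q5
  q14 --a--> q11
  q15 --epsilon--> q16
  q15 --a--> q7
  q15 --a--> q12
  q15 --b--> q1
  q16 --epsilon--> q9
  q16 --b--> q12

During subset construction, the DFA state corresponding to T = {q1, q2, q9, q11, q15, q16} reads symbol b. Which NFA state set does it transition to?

{q0, q1, q5, q7, q9, q10, q11, q12, q14, q15, q16}

q11 on b → {q10}.
q15 on b → {q1}.
q16 on b → {q12}.
No b-transition from q1, q2, q9.
Union after reading b: {q1, q10, q12}.
Now take the epsilon-closure:
From q10 via epsilon: add q14, q16.
From q14 via epsilon: add q5.
From q16 via epsilon: add q9.
From q5 via epsilon: add q7.
From q9 via epsilon: add q11.
From q7 via epsilon: add q0.
From q11 via epsilon: add q15.
No new states can be added; the closed set is {q0, q1, q5, q7, q9, q10, q11, q12, q14, q15, q16}.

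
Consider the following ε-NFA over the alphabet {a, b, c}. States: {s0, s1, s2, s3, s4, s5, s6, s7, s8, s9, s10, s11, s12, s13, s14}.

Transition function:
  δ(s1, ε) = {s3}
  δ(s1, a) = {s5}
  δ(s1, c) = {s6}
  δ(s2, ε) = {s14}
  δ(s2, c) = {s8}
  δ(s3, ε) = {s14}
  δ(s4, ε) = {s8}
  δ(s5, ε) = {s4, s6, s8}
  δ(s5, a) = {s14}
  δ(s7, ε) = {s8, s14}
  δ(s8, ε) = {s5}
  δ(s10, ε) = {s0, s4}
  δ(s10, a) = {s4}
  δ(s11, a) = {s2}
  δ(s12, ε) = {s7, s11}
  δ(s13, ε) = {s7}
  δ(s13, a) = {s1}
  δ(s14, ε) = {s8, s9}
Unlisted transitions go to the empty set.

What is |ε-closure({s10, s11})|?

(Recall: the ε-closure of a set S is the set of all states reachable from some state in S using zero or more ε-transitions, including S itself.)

Start with {s10, s11}.
From s10 via ε: add s0, s4.
From s4 via ε: add s8.
From s8 via ε: add s5.
From s5 via ε: add s6.
ε-closure = {s0, s4, s5, s6, s8, s10, s11}, which has 7 states.

7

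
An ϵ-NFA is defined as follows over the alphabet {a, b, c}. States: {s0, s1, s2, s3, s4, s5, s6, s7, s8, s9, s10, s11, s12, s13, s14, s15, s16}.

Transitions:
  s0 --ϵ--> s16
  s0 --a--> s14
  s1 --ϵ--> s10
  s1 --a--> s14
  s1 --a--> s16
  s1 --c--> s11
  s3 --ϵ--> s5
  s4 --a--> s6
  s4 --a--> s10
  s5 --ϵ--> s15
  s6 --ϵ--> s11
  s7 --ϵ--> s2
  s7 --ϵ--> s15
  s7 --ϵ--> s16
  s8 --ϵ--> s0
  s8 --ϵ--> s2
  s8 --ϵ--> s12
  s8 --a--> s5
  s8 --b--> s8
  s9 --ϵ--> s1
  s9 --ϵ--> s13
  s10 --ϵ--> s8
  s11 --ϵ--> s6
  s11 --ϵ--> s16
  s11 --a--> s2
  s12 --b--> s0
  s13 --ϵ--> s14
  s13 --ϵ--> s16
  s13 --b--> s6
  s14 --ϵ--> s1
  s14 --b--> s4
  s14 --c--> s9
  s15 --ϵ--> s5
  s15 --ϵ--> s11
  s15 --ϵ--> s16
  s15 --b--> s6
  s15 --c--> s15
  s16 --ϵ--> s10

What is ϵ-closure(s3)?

Start with {s3}.
From s3 via ϵ: add s5.
From s5 via ϵ: add s15.
From s15 via ϵ: add s11, s16.
From s11 via ϵ: add s6.
From s16 via ϵ: add s10.
From s10 via ϵ: add s8.
From s8 via ϵ: add s0, s2, s12.
No new states can be added; the closed set is {s0, s2, s3, s5, s6, s8, s10, s11, s12, s15, s16}.

{s0, s2, s3, s5, s6, s8, s10, s11, s12, s15, s16}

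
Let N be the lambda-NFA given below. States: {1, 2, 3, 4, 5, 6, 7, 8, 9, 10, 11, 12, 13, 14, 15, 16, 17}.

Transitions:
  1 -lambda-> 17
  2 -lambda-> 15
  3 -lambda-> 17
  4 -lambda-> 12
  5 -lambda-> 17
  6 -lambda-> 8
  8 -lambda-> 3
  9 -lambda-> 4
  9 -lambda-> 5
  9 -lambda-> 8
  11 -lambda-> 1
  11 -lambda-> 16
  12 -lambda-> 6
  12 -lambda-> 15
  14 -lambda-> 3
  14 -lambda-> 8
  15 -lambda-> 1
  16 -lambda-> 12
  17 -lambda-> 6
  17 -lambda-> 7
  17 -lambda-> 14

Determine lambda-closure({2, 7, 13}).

{1, 2, 3, 6, 7, 8, 13, 14, 15, 17}

Start with {2, 7, 13}.
From 2 via lambda: add 15.
From 15 via lambda: add 1.
From 1 via lambda: add 17.
From 17 via lambda: add 6, 14.
From 6 via lambda: add 8.
From 14 via lambda: add 3.
No new states can be added; the closed set is {1, 2, 3, 6, 7, 8, 13, 14, 15, 17}.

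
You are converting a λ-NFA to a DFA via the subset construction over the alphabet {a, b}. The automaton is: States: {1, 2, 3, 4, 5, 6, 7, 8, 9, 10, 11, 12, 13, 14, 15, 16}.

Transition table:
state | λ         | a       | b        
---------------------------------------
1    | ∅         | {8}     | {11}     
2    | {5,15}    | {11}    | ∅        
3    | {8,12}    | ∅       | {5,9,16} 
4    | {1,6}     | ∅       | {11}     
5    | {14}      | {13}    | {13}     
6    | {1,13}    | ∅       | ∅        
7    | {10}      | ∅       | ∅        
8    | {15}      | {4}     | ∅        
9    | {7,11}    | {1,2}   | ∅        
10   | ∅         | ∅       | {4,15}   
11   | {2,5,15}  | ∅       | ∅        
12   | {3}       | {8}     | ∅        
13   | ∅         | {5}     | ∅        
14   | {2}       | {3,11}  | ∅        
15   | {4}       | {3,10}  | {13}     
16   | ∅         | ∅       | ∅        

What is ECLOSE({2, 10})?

Start with {2, 10}.
From 2 via λ: add 5, 15.
From 5 via λ: add 14.
From 15 via λ: add 4.
From 4 via λ: add 1, 6.
From 6 via λ: add 13.
No new states can be added; the closed set is {1, 2, 4, 5, 6, 10, 13, 14, 15}.

{1, 2, 4, 5, 6, 10, 13, 14, 15}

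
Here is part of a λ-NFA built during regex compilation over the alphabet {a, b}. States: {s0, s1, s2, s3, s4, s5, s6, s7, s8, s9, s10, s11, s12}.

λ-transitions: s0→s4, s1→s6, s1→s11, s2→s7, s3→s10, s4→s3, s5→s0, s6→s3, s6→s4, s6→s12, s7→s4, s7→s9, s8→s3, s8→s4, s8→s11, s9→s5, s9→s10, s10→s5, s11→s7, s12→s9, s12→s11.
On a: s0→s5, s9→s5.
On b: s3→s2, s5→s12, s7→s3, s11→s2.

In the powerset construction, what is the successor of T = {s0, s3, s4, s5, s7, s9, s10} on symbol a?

{s0, s3, s4, s5, s10}

s0 on a → {s5}.
s9 on a → {s5}.
No a-transition from s3, s4, s5, s7, s10.
Union after reading a: {s5}.
Now take the λ-closure:
From s5 via λ: add s0.
From s0 via λ: add s4.
From s4 via λ: add s3.
From s3 via λ: add s10.
No new states can be added; the closed set is {s0, s3, s4, s5, s10}.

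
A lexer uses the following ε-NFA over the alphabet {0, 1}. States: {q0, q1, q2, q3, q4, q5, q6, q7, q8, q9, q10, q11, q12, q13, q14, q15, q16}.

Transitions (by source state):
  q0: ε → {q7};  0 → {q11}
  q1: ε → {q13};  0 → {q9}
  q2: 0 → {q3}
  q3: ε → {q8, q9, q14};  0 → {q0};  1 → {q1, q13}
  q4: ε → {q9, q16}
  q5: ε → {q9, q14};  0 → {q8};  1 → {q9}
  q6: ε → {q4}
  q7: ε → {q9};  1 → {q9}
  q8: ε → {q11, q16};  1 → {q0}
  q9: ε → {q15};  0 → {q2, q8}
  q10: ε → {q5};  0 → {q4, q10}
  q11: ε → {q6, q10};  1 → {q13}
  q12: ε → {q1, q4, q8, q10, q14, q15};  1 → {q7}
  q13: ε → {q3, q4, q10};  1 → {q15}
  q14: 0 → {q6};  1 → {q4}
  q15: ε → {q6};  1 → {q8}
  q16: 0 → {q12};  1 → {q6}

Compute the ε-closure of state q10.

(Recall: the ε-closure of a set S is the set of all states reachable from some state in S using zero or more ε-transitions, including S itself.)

Start with {q10}.
From q10 via ε: add q5.
From q5 via ε: add q9, q14.
From q9 via ε: add q15.
From q15 via ε: add q6.
From q6 via ε: add q4.
From q4 via ε: add q16.
No new states can be added; the closed set is {q4, q5, q6, q9, q10, q14, q15, q16}.

{q4, q5, q6, q9, q10, q14, q15, q16}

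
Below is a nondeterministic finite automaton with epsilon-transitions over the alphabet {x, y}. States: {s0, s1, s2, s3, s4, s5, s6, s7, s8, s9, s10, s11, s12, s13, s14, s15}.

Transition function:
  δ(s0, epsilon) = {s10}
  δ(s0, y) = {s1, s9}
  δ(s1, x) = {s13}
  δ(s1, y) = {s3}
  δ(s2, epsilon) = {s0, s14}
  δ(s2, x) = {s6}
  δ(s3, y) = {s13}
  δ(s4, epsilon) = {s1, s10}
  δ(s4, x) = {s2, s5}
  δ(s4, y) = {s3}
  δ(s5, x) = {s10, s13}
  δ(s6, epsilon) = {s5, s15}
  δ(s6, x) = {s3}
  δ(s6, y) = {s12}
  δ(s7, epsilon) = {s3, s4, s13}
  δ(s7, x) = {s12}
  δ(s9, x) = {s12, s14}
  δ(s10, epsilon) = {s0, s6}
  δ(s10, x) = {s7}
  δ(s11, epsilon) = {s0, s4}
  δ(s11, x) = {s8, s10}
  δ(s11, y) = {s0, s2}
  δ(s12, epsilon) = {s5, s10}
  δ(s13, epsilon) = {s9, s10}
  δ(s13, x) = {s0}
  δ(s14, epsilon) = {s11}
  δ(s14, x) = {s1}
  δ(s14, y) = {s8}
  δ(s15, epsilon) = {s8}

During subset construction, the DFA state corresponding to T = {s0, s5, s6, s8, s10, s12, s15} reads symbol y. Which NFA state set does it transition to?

s0 on y → {s1, s9}.
s6 on y → {s12}.
No y-transition from s5, s8, s10, s12, s15.
Union after reading y: {s1, s9, s12}.
Now take the epsilon-closure:
From s12 via epsilon: add s5, s10.
From s10 via epsilon: add s0, s6.
From s6 via epsilon: add s15.
From s15 via epsilon: add s8.
No new states can be added; the closed set is {s0, s1, s5, s6, s8, s9, s10, s12, s15}.

{s0, s1, s5, s6, s8, s9, s10, s12, s15}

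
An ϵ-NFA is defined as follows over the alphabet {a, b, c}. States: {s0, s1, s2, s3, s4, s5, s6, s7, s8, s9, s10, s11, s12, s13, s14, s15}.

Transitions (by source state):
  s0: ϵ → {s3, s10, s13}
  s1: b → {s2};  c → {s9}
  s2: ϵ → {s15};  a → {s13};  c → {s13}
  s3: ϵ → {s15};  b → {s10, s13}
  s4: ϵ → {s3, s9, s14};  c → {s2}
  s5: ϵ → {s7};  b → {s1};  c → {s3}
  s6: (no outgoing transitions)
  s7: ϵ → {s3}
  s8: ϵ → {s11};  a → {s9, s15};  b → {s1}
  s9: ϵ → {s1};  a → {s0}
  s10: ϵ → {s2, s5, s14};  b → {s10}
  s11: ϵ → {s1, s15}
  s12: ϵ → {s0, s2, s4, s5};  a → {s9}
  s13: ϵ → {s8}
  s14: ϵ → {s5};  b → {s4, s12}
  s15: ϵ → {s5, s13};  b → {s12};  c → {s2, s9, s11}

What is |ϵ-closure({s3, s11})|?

Start with {s3, s11}.
From s3 via ϵ: add s15.
From s11 via ϵ: add s1.
From s15 via ϵ: add s5, s13.
From s5 via ϵ: add s7.
From s13 via ϵ: add s8.
ϵ-closure = {s1, s3, s5, s7, s8, s11, s13, s15}, which has 8 states.

8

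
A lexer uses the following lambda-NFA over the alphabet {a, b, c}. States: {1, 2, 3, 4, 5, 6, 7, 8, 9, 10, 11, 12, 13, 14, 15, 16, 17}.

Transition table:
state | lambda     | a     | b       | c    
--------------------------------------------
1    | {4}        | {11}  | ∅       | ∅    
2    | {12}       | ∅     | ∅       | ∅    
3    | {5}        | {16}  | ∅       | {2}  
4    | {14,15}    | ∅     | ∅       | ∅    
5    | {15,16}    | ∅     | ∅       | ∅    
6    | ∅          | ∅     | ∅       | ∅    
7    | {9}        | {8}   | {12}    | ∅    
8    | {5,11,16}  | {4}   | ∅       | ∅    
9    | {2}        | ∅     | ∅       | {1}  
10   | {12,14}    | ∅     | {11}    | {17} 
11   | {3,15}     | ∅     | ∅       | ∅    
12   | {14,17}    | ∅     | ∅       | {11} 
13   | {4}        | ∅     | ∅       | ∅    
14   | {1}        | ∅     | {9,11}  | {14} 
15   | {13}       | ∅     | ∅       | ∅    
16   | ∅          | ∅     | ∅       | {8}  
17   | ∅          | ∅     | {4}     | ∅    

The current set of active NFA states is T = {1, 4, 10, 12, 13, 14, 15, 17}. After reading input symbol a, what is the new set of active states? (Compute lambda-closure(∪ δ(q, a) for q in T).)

{1, 3, 4, 5, 11, 13, 14, 15, 16}

1 on a → {11}.
No a-transition from 4, 10, 12, 13, 14, 15, 17.
Union after reading a: {11}.
Now take the lambda-closure:
From 11 via lambda: add 3, 15.
From 3 via lambda: add 5.
From 15 via lambda: add 13.
From 5 via lambda: add 16.
From 13 via lambda: add 4.
From 4 via lambda: add 14.
From 14 via lambda: add 1.
No new states can be added; the closed set is {1, 3, 4, 5, 11, 13, 14, 15, 16}.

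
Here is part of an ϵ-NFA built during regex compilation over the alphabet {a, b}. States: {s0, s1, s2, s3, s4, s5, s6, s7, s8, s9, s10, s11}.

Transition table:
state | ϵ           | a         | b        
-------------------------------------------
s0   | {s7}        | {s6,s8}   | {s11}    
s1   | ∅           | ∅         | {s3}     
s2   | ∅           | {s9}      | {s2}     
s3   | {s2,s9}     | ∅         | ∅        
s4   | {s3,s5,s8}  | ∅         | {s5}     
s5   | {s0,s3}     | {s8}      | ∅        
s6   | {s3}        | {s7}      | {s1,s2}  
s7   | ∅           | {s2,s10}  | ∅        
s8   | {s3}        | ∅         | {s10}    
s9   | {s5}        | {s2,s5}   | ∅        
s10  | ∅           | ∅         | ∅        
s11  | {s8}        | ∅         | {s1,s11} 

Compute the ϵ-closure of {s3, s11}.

{s0, s2, s3, s5, s7, s8, s9, s11}

Start with {s3, s11}.
From s3 via ϵ: add s2, s9.
From s11 via ϵ: add s8.
From s9 via ϵ: add s5.
From s5 via ϵ: add s0.
From s0 via ϵ: add s7.
No new states can be added; the closed set is {s0, s2, s3, s5, s7, s8, s9, s11}.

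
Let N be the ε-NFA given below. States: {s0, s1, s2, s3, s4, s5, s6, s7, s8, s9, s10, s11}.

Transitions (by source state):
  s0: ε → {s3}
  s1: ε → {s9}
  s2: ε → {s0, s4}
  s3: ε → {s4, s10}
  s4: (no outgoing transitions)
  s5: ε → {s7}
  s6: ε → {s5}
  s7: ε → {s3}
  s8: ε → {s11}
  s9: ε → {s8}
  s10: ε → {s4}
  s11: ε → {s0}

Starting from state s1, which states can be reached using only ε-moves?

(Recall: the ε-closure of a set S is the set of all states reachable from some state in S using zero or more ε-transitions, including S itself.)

{s0, s1, s3, s4, s8, s9, s10, s11}

Start with {s1}.
From s1 via ε: add s9.
From s9 via ε: add s8.
From s8 via ε: add s11.
From s11 via ε: add s0.
From s0 via ε: add s3.
From s3 via ε: add s4, s10.
No new states can be added; the closed set is {s0, s1, s3, s4, s8, s9, s10, s11}.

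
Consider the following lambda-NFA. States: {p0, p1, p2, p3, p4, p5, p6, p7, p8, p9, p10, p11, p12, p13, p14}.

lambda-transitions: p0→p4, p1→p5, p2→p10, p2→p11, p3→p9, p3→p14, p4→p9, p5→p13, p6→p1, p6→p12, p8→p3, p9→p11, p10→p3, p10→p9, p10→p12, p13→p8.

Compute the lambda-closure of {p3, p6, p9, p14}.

Start with {p3, p6, p9, p14}.
From p6 via lambda: add p1, p12.
From p9 via lambda: add p11.
From p1 via lambda: add p5.
From p5 via lambda: add p13.
From p13 via lambda: add p8.
No new states can be added; the closed set is {p1, p3, p5, p6, p8, p9, p11, p12, p13, p14}.

{p1, p3, p5, p6, p8, p9, p11, p12, p13, p14}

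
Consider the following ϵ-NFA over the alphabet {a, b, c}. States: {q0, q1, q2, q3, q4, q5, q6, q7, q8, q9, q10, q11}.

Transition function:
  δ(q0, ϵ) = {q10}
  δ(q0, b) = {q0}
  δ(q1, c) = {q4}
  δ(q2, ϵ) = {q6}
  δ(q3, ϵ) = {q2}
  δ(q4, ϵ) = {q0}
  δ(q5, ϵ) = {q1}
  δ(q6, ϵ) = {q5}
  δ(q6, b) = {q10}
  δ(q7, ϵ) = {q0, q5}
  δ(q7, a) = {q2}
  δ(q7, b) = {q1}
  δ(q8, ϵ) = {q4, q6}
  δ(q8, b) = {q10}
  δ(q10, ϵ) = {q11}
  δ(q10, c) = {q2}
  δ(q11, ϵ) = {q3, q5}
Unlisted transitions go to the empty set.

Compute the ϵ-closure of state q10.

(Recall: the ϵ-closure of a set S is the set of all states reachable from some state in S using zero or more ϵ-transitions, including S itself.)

{q1, q2, q3, q5, q6, q10, q11}

Start with {q10}.
From q10 via ϵ: add q11.
From q11 via ϵ: add q3, q5.
From q3 via ϵ: add q2.
From q5 via ϵ: add q1.
From q2 via ϵ: add q6.
No new states can be added; the closed set is {q1, q2, q3, q5, q6, q10, q11}.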